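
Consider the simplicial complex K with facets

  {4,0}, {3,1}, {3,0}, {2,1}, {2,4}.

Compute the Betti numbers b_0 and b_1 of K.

b_0 = 1, b_1 = 1.

Order the vertices as 0 < 1 < 2 < 3 < 4. Listing each simplex with vertices in this order, K has dimension 1 with simplices:

  0-simplices (5): [0], [1], [2], [3], [4]
  1-simplices (5): [0,3], [0,4], [1,2], [1,3], [2,4]

Hence C_0 ≅ Z^5, C_1 ≅ Z^5.

∂_1: C_1 → C_0 sends each edge [p,q] (with p < q) to q − p. For instance
  ∂[0,4] = [4] − [0].
The 5×5 boundary matrix has rank 4 and Smith normal form diag(1,1,1,1).

Computing H_k = (kernel of ∂_k) / (image of ∂_{k+1}):

  H_0: rank C_0 − rank ∂_1 = 5 − 4 = 1, and the invariant factors of ∂_1 are all 1, so H_0 = Z.
  H_1: rank ker ∂_1 − rank ∂_2 = (5 − 4) − 0 = 1, and there is no ∂_2, so H_1 = Z.

Hence the Betti numbers are b_0 = 1, b_1 = 1.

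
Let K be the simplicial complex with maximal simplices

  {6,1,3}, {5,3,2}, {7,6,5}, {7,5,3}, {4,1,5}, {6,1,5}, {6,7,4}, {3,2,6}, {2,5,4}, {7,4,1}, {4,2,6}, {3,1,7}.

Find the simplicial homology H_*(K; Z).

Fix the vertex order 1 < 2 < 3 < 4 < 5 < 6 < 7 and write every simplex with vertices in increasing order. Then dim K = 2 and the simplices of K are:

  0-simplices (7): [1], [2], [3], [4], [5], [6], [7]
  1-simplices (18): [1,3], [1,4], [1,5], [1,6], [1,7], [2,3], [2,4], [2,5], [2,6], [3,5], [3,6], [3,7], [4,5], [4,6], [4,7], [5,6], [5,7], [6,7]
  2-simplices (12): [1,3,6], [1,3,7], [1,4,5], [1,4,7], [1,5,6], [2,3,5], [2,3,6], [2,4,5], [2,4,6], [3,5,7], [4,6,7], [5,6,7]

Hence C_0 ≅ Z^7, C_1 ≅ Z^18, C_2 ≅ Z^12.

Boundary ∂_1: C_1 → C_0 sends each edge [p,q] (with p < q) to q − p.
As a 7×18 matrix over Z this has rank 6, with invariant factors (1,1,1,1,1,1).

Boundary ∂_2: C_2 → C_1 sends each 2-simplex [p,q,r] to [q,r] − [p,r] + [p,q]. For instance
  ∂[1,3,7] = [3,7] − [1,7] + [1,3],
  ∂[4,6,7] = [6,7] − [4,7] + [4,6].
The 18×12 boundary matrix has rank 12 and Smith normal form diag(1,1,1,1,1,1,1,1,1,1,1,2).

Computing H_k = (kernel of ∂_k) / (image of ∂_{k+1}):

  H_0: rank C_0 − rank ∂_1 = 7 − 6 = 1, and the invariant factors of ∂_1 are all 1, so H_0 = Z.
  H_1: rank ker ∂_1 − rank ∂_2 = (18 − 6) − 12 = 0, and ∂_2 has invariant factor 2 > 1, so H_1 = Z/2.
  H_2: rank ker ∂_2 − rank ∂_3 = (12 − 12) − 0 = 0, and there is no ∂_3, so H_2 = 0.

H_0 = Z,  H_1 = Z/2,  H_2 = 0.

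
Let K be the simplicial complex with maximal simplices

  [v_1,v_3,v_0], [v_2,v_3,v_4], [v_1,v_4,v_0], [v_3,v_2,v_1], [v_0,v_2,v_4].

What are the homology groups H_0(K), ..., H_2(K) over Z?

Order the vertices as v_0 < v_1 < v_2 < v_3 < v_4. Listing each simplex with vertices in this order, K has dimension 2 with simplices:

  0-simplices (5): [v_0], [v_1], [v_2], [v_3], [v_4]
  1-simplices (10): [v_0,v_1], [v_0,v_2], [v_0,v_3], [v_0,v_4], [v_1,v_2], [v_1,v_3], [v_1,v_4], [v_2,v_3], [v_2,v_4], [v_3,v_4]
  2-simplices (5): [v_0,v_1,v_3], [v_0,v_1,v_4], [v_0,v_2,v_4], [v_1,v_2,v_3], [v_2,v_3,v_4]

giving chain groups C_0 ≅ Z^5, C_1 ≅ Z^10, C_2 ≅ Z^5.

Boundary ∂_1: C_1 → C_0 maps an edge to its endpoints' difference, ∂[p,q] = q − p. For instance
  ∂[v_3,v_4] = [v_4] − [v_3].
This gives a 5×10 integer matrix of rank 4; reducing to Smith normal form yields diagonal entries (1,1,1,1).

Boundary ∂_2: C_2 → C_1 acts by ∂[p,q,r] = [q,r] − [p,r] + [p,q]. For instance
  ∂[v_1,v_2,v_3] = [v_2,v_3] − [v_1,v_3] + [v_1,v_2],
  ∂[v_0,v_2,v_4] = [v_2,v_4] − [v_0,v_4] + [v_0,v_2].
The 10×5 boundary matrix has rank 5 and Smith normal form diag(1,1,1,1,1).

From H_k ≅ ker(∂_k) / im(∂_{k+1}) we obtain:

  H_0: rank C_0 − rank ∂_1 = 5 − 4 = 1, and the invariant factors of ∂_1 are all 1, so H_0 = Z.
  H_1: rank ker ∂_1 − rank ∂_2 = (10 − 4) − 5 = 1, and the invariant factors of ∂_2 are all 1, so H_1 = Z.
  H_2: rank ker ∂_2 − rank ∂_3 = (5 − 5) − 0 = 0, and there is no ∂_3, so H_2 = 0.

H_0 ≅ Z,  H_1 ≅ Z,  H_2 = 0.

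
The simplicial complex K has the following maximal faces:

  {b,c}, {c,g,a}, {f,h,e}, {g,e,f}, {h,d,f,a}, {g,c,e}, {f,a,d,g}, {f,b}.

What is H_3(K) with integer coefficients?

H_3 = 0.

Fix the vertex order a < b < c < d < e < f < g < h and write every simplex with vertices in increasing order. Then dim K = 3 and the simplices of K are:

  0-simplices (8): a, b, c, d, e, f, g, h
  1-simplices (17): ac, ad, af, ag, ah, bc, bf, ce, cg, df, dg, dh, ef, eg, eh, fg, fh
  2-simplices (11): acg, adf, adg, adh, afg, afh, ceg, dfg, dfh, efg, efh
  3-simplices (2): adfg, adfh

giving chain groups C_0 ≅ Z^8, C_1 ≅ Z^17, C_2 ≅ Z^11, C_3 ≅ Z^2.

∂_1: C_1 → C_0 maps an edge to its endpoints' difference, ∂[p,q] = q − p. For instance
  ∂cg = g − c.
The resulting 8×17 matrix has rank 7, and its Smith normal form has invariant factors (1,1,1,1,1,1,1).

Boundary ∂_2: C_2 → C_1 acts by ∂[p,q,r] = [q,r] − [p,r] + [p,q]. For instance
  ∂adh = dh − ah + ad,
  ∂efg = fg − eg + ef.
The 17×11 boundary matrix has rank 9 and Smith normal form diag(1,1,1,1,1,1,1,1,1).

∂_3: C_3 → C_2 sends each 3-simplex σ to the alternating sum Σ_i (−1)^i (σ with its i-th vertex removed). For instance
  ∂adfg = dfg − afg + adg − adf,
  ∂adfh = dfh − afh + adh − adf.
The resulting 11×2 matrix has rank 2, and its Smith normal form has invariant factors (1,1).

Reading off H_k = ker ∂_k / im ∂_{k+1}:

  H_3: rank ker ∂_3 − rank ∂_4 = (2 − 2) − 0 = 0, and there is no ∂_4, so H_3 ≅ 0.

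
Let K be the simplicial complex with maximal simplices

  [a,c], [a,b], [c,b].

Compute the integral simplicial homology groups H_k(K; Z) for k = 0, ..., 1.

H_0 = Z,  H_1 = Z.

Fix the vertex order a < b < c and write every simplex with vertices in increasing order. Then dim K = 1 and the simplices of K are:

  0-simplices (3): a, b, c
  1-simplices (3): ab, ac, bc

giving chain groups C_0 ≅ Z^3, C_1 ≅ Z^3.

The boundary map ∂_1: C_1 → C_0 is given by ∂[p,q] = [q] − [p]. For instance
  ∂bc = c − b.
The 3×3 boundary matrix has rank 2 and Smith normal form diag(1,1).

Reading off H_k = ker ∂_k / im ∂_{k+1}:

  H_0: rank C_0 − rank ∂_1 = 3 − 2 = 1, and the invariant factors of ∂_1 are all 1, so H_0 ≅ Z.
  H_1: rank ker ∂_1 − rank ∂_2 = (3 − 2) − 0 = 1, and there is no ∂_2, so H_1 ≅ Z.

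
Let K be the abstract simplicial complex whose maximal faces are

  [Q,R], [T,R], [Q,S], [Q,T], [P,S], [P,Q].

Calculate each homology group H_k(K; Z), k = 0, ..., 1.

K has 5 vertices, 6 edges.
rank ∂_0 = 0, rank ∂_1 = 4 ⇒ b_0 = 5 − 0 − 4 = 1; all invariant factors of ∂_1 are 1 so no torsion. So H_0 ≅ Z.
rank ∂_1 = 4, rank ∂_2 = 0 ⇒ b_1 = 6 − 4 − 0 = 2. So H_1 ≅ Z^2.

H_0 = Z,  H_1 = Z^2.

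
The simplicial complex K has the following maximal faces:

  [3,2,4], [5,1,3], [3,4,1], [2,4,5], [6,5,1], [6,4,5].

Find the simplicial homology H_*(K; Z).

H_0 = Z,  H_1 = Z,  H_2 = 0.

Fix the vertex order 1 < 2 < 3 < 4 < 5 < 6 and write every simplex with vertices in increasing order. Then dim K = 2 and the simplices of K are:

  0-simplices (6): [1], [2], [3], [4], [5], [6]
  1-simplices (12): [1,3], [1,4], [1,5], [1,6], [2,3], [2,4], [2,5], [3,4], [3,5], [4,5], [4,6], [5,6]
  2-simplices (6): [1,3,4], [1,3,5], [1,5,6], [2,3,4], [2,4,5], [4,5,6]

giving chain groups C_0 ≅ Z^6, C_1 ≅ Z^12, C_2 ≅ Z^6.

Boundary ∂_1: C_1 → C_0 is given by ∂[p,q] = [q] − [p].
As a 6×12 matrix over Z this has rank 5, with invariant factors (1,1,1,1,1).

The boundary map ∂_2: C_2 → C_1 sends each 2-simplex [p,q,r] to [q,r] − [p,r] + [p,q]. For instance
  ∂[1,3,4] = [3,4] − [1,4] + [1,3],
  ∂[4,5,6] = [5,6] − [4,6] + [4,5].
The 12×6 boundary matrix has rank 6 and Smith normal form diag(1,1,1,1,1,1).

Computing H_k = (kernel of ∂_k) / (image of ∂_{k+1}):

  H_0: rank C_0 − rank ∂_1 = 6 − 5 = 1, and the invariant factors of ∂_1 are all 1, so H_0 = Z.
  H_1: rank ker ∂_1 − rank ∂_2 = (12 − 5) − 6 = 1, and the invariant factors of ∂_2 are all 1, so H_1 = Z.
  H_2: rank ker ∂_2 − rank ∂_3 = (6 − 6) − 0 = 0, and there is no ∂_3, so H_2 = 0.

(K is a triangulation of the cylinder S^1 x I.)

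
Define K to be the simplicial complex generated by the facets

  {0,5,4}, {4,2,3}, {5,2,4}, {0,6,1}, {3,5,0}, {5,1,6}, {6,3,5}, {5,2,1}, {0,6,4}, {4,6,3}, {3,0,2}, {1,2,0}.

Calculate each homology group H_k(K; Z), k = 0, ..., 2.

We work with the vertex ordering 0 < 1 < 2 < 3 < 4 < 5 < 6. The simplices of K, each written with vertices in increasing order, are:

  0-simplices (7): [0], [1], [2], [3], [4], [5], [6]
  1-simplices (18): [0,1], [0,2], [0,3], [0,4], [0,5], [0,6], [1,2], [1,5], [1,6], [2,3], [2,4], [2,5], [3,4], [3,5], [3,6], [4,5], [4,6], [5,6]
  2-simplices (12): [0,1,2], [0,1,6], [0,2,3], [0,3,5], [0,4,5], [0,4,6], [1,2,5], [1,5,6], [2,3,4], [2,4,5], [3,4,6], [3,5,6]

so the chain groups are C_0 ≅ Z^7, C_1 ≅ Z^18, C_2 ≅ Z^12.

The boundary map ∂_1: C_1 → C_0 is given by ∂[p,q] = [q] − [p].
As a 7×18 matrix over Z this has rank 6, with invariant factors (1,1,1,1,1,1).

∂_2: C_2 → C_1 maps a triangle to the signed sum of its edges. For instance
  ∂[3,5,6] = [5,6] − [3,6] + [3,5],
  ∂[0,1,6] = [1,6] − [0,6] + [0,1].
The 18×12 boundary matrix has rank 12 and Smith normal form diag(1,1,1,1,1,1,1,1,1,1,1,2).

Computing H_k = (kernel of ∂_k) / (image of ∂_{k+1}):

  H_0: rank C_0 − rank ∂_1 = 7 − 6 = 1, and the invariant factors of ∂_1 are all 1, so H_0 = Z.
  H_1: rank ker ∂_1 − rank ∂_2 = (18 − 6) − 12 = 0, and ∂_2 has invariant factor 2 > 1, so H_1 = Z/2.
  H_2: rank ker ∂_2 − rank ∂_3 = (12 − 12) − 0 = 0, and there is no ∂_3, so H_2 = 0.

(K is a triangulation of the real projective plane RP^2.)

H_0 ≅ Z,  H_1 ≅ Z/2,  H_2 = 0.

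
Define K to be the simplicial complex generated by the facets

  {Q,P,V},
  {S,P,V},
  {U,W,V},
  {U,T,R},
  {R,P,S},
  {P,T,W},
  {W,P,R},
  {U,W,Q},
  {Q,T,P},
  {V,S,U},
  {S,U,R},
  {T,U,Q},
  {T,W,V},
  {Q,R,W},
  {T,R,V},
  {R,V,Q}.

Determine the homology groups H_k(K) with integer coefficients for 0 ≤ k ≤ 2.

Order the vertices as P < Q < R < S < T < U < V < W. Listing each simplex with vertices in this order, K has dimension 2 with simplices:

  0-simplices (8): P, Q, R, S, T, U, V, W
  1-simplices (24): PQ, PR, PS, PT, PV, PW, QR, QT, QU, QV, QW, RS, RT, RU, RV, RW, SU, SV, TU, TV, TW, UV, UW, VW
  2-simplices (16): PQT, PQV, PRS, PRW, PSV, PTW, QRV, QRW, QTU, QUW, RSU, RTU, RTV, SUV, TVW, UVW

so the chain groups are C_0 ≅ Z^8, C_1 ≅ Z^24, C_2 ≅ Z^16.

Boundary ∂_1: C_1 → C_0 is given by ∂[p,q] = [q] − [p]. For instance
  ∂RV = V − R.
The resulting 8×24 matrix has rank 7, and its Smith normal form has invariant factors (1,1,1,1,1,1,1).

Boundary ∂_2: C_2 → C_1 acts by ∂[p,q,r] = [q,r] − [p,r] + [p,q]. For instance
  ∂TVW = VW − TW + TV,
  ∂PQT = QT − PT + PQ.
This gives a 24×16 integer matrix of rank 15; reducing to Smith normal form yields diagonal entries (1,1,1,1,1,1,1,1,1,1,1,1,1,1,1).

Now H_k = ker ∂_k / im ∂_{k+1}, so:

  H_0: rank C_0 − rank ∂_1 = 8 − 7 = 1, and the invariant factors of ∂_1 are all 1, so H_0 = Z.
  H_1: rank ker ∂_1 − rank ∂_2 = (24 − 7) − 15 = 2, and the invariant factors of ∂_2 are all 1, so H_1 = Z^2.
  H_2: rank ker ∂_2 − rank ∂_3 = (16 − 15) − 0 = 1, and there is no ∂_3, so H_2 = Z.

H_0 ≅ Z,  H_1 ≅ Z^2,  H_2 ≅ Z.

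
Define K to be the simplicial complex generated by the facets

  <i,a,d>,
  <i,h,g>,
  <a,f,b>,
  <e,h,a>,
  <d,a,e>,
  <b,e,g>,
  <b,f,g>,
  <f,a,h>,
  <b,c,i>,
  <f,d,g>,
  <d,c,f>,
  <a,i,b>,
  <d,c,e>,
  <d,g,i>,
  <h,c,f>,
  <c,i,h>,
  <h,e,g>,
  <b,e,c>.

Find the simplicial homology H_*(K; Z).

H_0 ≅ Z,  H_1 ≅ Z^2,  H_2 ≅ Z.

Take the total order a < b < c < d < e < f < g < h < i on the vertex set. Then K (dimension 2) consists of the simplices:

  0-simplices (9): a, b, c, d, e, f, g, h, i
  1-simplices (27): ab, ad, ae, af, ah, ai, bc, be, bf, bg, bi, cd, ce, cf, ch, ci, de, df, dg, di, eg, eh, fg, fh, gh, gi, hi
  2-simplices (18): abf, abi, ade, adi, aeh, afh, bce, bci, beg, bfg, cde, cdf, cfh, chi, dfg, dgi, egh, ghi

so the chain groups are C_0 ≅ Z^9, C_1 ≅ Z^27, C_2 ≅ Z^18.

Boundary ∂_1: C_1 → C_0 is given by ∂[p,q] = [q] − [p]. For instance
  ∂bf = f − b.
This gives a 9×27 integer matrix of rank 8; reducing to Smith normal form yields diagonal entries (1,1,1,1,1,1,1,1).

Boundary ∂_2: C_2 → C_1 acts by ∂[p,q,r] = [q,r] − [p,r] + [p,q]. For instance
  ∂abi = bi − ai + ab,
  ∂afh = fh − ah + af.
As a 27×18 matrix over Z this has rank 17, with invariant factors (1,1,1,1,1,1,1,1,1,1,1,1,1,1,1,1,1).

From H_k ≅ ker(∂_k) / im(∂_{k+1}) we obtain:

  H_0: rank C_0 − rank ∂_1 = 9 − 8 = 1, and the invariant factors of ∂_1 are all 1, so H_0 ≅ Z.
  H_1: rank ker ∂_1 − rank ∂_2 = (27 − 8) − 17 = 2, and the invariant factors of ∂_2 are all 1, so H_1 ≅ Z^2.
  H_2: rank ker ∂_2 − rank ∂_3 = (18 − 17) − 0 = 1, and there is no ∂_3, so H_2 ≅ Z.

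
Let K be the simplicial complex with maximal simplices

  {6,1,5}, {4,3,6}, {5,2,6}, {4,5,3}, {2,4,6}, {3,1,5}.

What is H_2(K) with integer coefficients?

Take the total order 1 < 2 < 3 < 4 < 5 < 6 on the vertex set. Then K (dimension 2) consists of the simplices:

  0-simplices (6): [1], [2], [3], [4], [5], [6]
  1-simplices (12): [1,3], [1,5], [1,6], [2,4], [2,5], [2,6], [3,4], [3,5], [3,6], [4,5], [4,6], [5,6]
  2-simplices (6): [1,3,5], [1,5,6], [2,4,6], [2,5,6], [3,4,5], [3,4,6]

giving chain groups C_0 ≅ Z^6, C_1 ≅ Z^12, C_2 ≅ Z^6.

The boundary map ∂_1: C_1 → C_0 is given by ∂[p,q] = [q] − [p]. For instance
  ∂[4,6] = [6] − [4].
As a 6×12 matrix over Z this has rank 5, with invariant factors (1,1,1,1,1).

The boundary map ∂_2: C_2 → C_1 maps a triangle to the signed sum of its edges. For instance
  ∂[1,3,5] = [3,5] − [1,5] + [1,3],
  ∂[2,4,6] = [4,6] − [2,6] + [2,4].
This gives a 12×6 integer matrix of rank 6; reducing to Smith normal form yields diagonal entries (1,1,1,1,1,1).

Reading off H_k = ker ∂_k / im ∂_{k+1}:

  H_2: rank ker ∂_2 − rank ∂_3 = (6 − 6) − 0 = 0, and there is no ∂_3, so H_2 ≅ 0.

H_2 ≅ 0.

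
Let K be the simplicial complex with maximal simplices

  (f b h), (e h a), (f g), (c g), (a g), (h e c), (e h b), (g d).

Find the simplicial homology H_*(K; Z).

Take the total order a < b < c < d < e < f < g < h on the vertex set. Then K (dimension 2) consists of the simplices:

  0-simplices (8): a, b, c, d, e, f, g, h
  1-simplices (13): ae, ag, ah, be, bf, bh, ce, cg, ch, dg, eh, fg, fh
  2-simplices (4): aeh, beh, bfh, ceh

giving chain groups C_0 ≅ Z^8, C_1 ≅ Z^13, C_2 ≅ Z^4.

Boundary ∂_1: C_1 → C_0 maps an edge to its endpoints' difference, ∂[p,q] = q − p.
The 8×13 boundary matrix has rank 7 and Smith normal form diag(1,1,1,1,1,1,1).

Boundary ∂_2: C_2 → C_1 sends each 2-simplex [p,q,r] to [q,r] − [p,r] + [p,q]. For instance
  ∂beh = eh − bh + be,
  ∂ceh = eh − ch + ce.
As a 13×4 matrix over Z this has rank 4, with invariant factors (1,1,1,1).

From H_k ≅ ker(∂_k) / im(∂_{k+1}) we obtain:

  H_0: rank C_0 − rank ∂_1 = 8 − 7 = 1, and the invariant factors of ∂_1 are all 1, so H_0 = Z.
  H_1: rank ker ∂_1 − rank ∂_2 = (13 − 7) − 4 = 2, and the invariant factors of ∂_2 are all 1, so H_1 = Z^2.
  H_2: rank ker ∂_2 − rank ∂_3 = (4 − 4) − 0 = 0, and there is no ∂_3, so H_2 = 0.

As a check, the Euler characteristic is 8 − 13 + 4 = -1, which agrees with 1 − 2 + 0 = -1.

H_0 ≅ Z,  H_1 ≅ Z^2,  H_2 = 0.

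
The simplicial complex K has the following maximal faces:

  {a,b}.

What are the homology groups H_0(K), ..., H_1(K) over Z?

H_0 ≅ Z,  H_1 = 0.

Take the total order a < b on the vertex set. Then K (dimension 1) consists of the simplices:

  0-simplices (2): a, b
  1-simplices (1): ab

so the chain groups are C_0 ≅ Z^2, C_1 ≅ Z^1.

∂_1: C_1 → C_0 is given by ∂[p,q] = [q] − [p]. For instance
  ∂ab = b − a.
This gives a 2×1 integer matrix of rank 1; reducing to Smith normal form yields diagonal entries (1).

From H_k ≅ ker(∂_k) / im(∂_{k+1}) we obtain:

  H_0: rank C_0 − rank ∂_1 = 2 − 1 = 1, and the invariant factors of ∂_1 are all 1, so H_0 ≅ Z.
  H_1: rank ker ∂_1 − rank ∂_2 = (1 − 1) − 0 = 0, and there is no ∂_2, so H_1 ≅ 0.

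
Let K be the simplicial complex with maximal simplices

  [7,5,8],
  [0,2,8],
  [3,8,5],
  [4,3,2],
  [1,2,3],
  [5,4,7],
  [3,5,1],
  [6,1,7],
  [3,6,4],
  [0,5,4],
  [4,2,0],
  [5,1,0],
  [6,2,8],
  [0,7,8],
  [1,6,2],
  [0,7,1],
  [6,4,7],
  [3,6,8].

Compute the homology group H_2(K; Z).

Order the vertices as 0 < 1 < 2 < 3 < 4 < 5 < 6 < 7 < 8. Listing each simplex with vertices in this order, K has dimension 2 with simplices:

  0-simplices (9): [0], [1], [2], [3], [4], [5], [6], [7], [8]
  1-simplices (27): (27 of them)
  2-simplices (18): [0,1,5], [0,1,7], [0,2,4], [0,2,8], [0,4,5], [0,7,8], [1,2,3], [1,2,6], [1,3,5], [1,6,7], [2,3,4], [2,6,8], [3,4,6], [3,5,8], [3,6,8], [4,5,7], [4,6,7], [5,7,8]

so the chain groups are C_0 ≅ Z^9, C_1 ≅ Z^27, C_2 ≅ Z^18.

Boundary ∂_1: C_1 → C_0 maps an edge to its endpoints' difference, ∂[p,q] = q − p.
As a 9×27 matrix over Z this has rank 8, with invariant factors (1,1,1,1,1,1,1,1).

Boundary ∂_2: C_2 → C_1 maps a triangle to the signed sum of its edges. For instance
  ∂[3,5,8] = [5,8] − [3,8] + [3,5],
  ∂[3,4,6] = [4,6] − [3,6] + [3,4].
The resulting 27×18 matrix has rank 18, and its Smith normal form has invariant factors (1,1,1,1,1,1,1,1,1,1,1,1,1,1,1,1,1,2).

Now H_k = ker ∂_k / im ∂_{k+1}, so:

  H_2: rank ker ∂_2 − rank ∂_3 = (18 − 18) − 0 = 0, and there is no ∂_3, so H_2 ≅ 0.

(K is a triangulation of the Klein bottle.)

H_2 ≅ 0.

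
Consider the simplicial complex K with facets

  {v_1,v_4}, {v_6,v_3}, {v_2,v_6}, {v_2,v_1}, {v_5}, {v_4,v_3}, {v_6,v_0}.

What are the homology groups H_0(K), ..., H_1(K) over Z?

H_0 ≅ Z^2,  H_1 ≅ Z.

Order the vertices as v_0 < v_1 < v_2 < v_3 < v_4 < v_5 < v_6. Listing each simplex with vertices in this order, K has dimension 1 with simplices:

  0-simplices (7): [v_0], [v_1], [v_2], [v_3], [v_4], [v_5], [v_6]
  1-simplices (6): [v_0,v_6], [v_1,v_2], [v_1,v_4], [v_2,v_6], [v_3,v_4], [v_3,v_6]

Hence C_0 ≅ Z^7, C_1 ≅ Z^6.

The boundary map ∂_1: C_1 → C_0 is given by ∂[p,q] = [q] − [p].
This gives a 7×6 integer matrix of rank 5; reducing to Smith normal form yields diagonal entries (1,1,1,1,1).

Reading off H_k = ker ∂_k / im ∂_{k+1}:

  H_0: rank C_0 − rank ∂_1 = 7 − 5 = 2, and the invariant factors of ∂_1 are all 1, so H_0 ≅ Z^2.
  H_1: rank ker ∂_1 − rank ∂_2 = (6 − 5) − 0 = 1, and there is no ∂_2, so H_1 ≅ Z.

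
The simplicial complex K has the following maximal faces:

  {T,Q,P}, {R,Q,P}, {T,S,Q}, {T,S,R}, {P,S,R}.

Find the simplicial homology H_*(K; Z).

Fix the vertex order P < Q < R < S < T and write every simplex with vertices in increasing order. Then dim K = 2 and the simplices of K are:

  0-simplices (5): P, Q, R, S, T
  1-simplices (10): PQ, PR, PS, PT, QR, QS, QT, RS, RT, ST
  2-simplices (5): PQR, PQT, PRS, QST, RST

so the chain groups are C_0 ≅ Z^5, C_1 ≅ Z^10, C_2 ≅ Z^5.

The boundary map ∂_1: C_1 → C_0 sends each edge [p,q] (with p < q) to q − p. For instance
  ∂PQ = Q − P.
The 5×10 boundary matrix has rank 4 and Smith normal form diag(1,1,1,1).

∂_2: C_2 → C_1 acts by ∂[p,q,r] = [q,r] − [p,r] + [p,q]. For instance
  ∂QST = ST − QT + QS,
  ∂PQR = QR − PR + PQ.
The resulting 10×5 matrix has rank 5, and its Smith normal form has invariant factors (1,1,1,1,1).

Now H_k = ker ∂_k / im ∂_{k+1}, so:

  H_0: rank C_0 − rank ∂_1 = 5 − 4 = 1, and the invariant factors of ∂_1 are all 1, so H_0 ≅ Z.
  H_1: rank ker ∂_1 − rank ∂_2 = (10 − 4) − 5 = 1, and the invariant factors of ∂_2 are all 1, so H_1 ≅ Z.
  H_2: rank ker ∂_2 − rank ∂_3 = (5 − 5) − 0 = 0, and there is no ∂_3, so H_2 ≅ 0.

(K is a triangulation of the Möbius band.)

H_0 = Z,  H_1 = Z,  H_2 = 0.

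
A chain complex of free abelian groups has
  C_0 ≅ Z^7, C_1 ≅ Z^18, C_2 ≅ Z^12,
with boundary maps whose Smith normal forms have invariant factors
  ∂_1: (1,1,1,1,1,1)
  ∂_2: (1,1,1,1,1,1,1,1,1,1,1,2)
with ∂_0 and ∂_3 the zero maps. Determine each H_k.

H_0: b_0 = 7 − 0 − 6 = 1; torsion from ∂_1 factors > 1: none. So H_0 = Z.
H_1: b_1 = 18 − 6 − 12 = 0; torsion from ∂_2 factors > 1: [2]. So H_1 = Z/2.
H_2: b_2 = 12 − 12 − 0 = 0; torsion from ∂_3 factors > 1: none. So H_2 = 0.

H_0 = Z,  H_1 = Z/2,  H_2 = 0.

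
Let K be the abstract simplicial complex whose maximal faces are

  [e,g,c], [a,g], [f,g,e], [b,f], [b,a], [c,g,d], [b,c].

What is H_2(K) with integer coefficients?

H_2 = 0.

We work with the vertex ordering a < b < c < d < e < f < g. The simplices of K, each written with vertices in increasing order, are:

  0-simplices (7): a, b, c, d, e, f, g
  1-simplices (11): ab, ag, bc, bf, cd, ce, cg, dg, ef, eg, fg
  2-simplices (3): cdg, ceg, efg

Hence C_0 ≅ Z^7, C_1 ≅ Z^11, C_2 ≅ Z^3.

∂_1: C_1 → C_0 sends each edge [p,q] (with p < q) to q − p. For instance
  ∂cd = d − c.
As a 7×11 matrix over Z this has rank 6, with invariant factors (1,1,1,1,1,1).

The boundary map ∂_2: C_2 → C_1 sends each 2-simplex [p,q,r] to [q,r] − [p,r] + [p,q]. For instance
  ∂ceg = eg − cg + ce,
  ∂efg = fg − eg + ef.
The 11×3 boundary matrix has rank 3 and Smith normal form diag(1,1,1).

Computing H_k = (kernel of ∂_k) / (image of ∂_{k+1}):

  H_2: rank ker ∂_2 − rank ∂_3 = (3 − 3) − 0 = 0, and there is no ∂_3, so H_2 ≅ 0.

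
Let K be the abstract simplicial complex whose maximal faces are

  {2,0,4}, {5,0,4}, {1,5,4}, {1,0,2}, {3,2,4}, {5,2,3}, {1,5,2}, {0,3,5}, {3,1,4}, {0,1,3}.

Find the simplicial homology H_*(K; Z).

H_0 = Z,  H_1 = Z/2,  H_2 = 0.

K has 6 vertices, 15 edges, 10 triangles.
rank ∂_0 = 0, rank ∂_1 = 5 ⇒ b_0 = 6 − 0 − 5 = 1; all invariant factors of ∂_1 are 1 so no torsion. So H_0 = Z.
rank ∂_1 = 5, rank ∂_2 = 10 ⇒ b_1 = 15 − 5 − 10 = 0; ∂_2 has invariant factor(s) [2] giving torsion. So H_1 = Z/2.
rank ∂_2 = 10, rank ∂_3 = 0 ⇒ b_2 = 10 − 10 − 0 = 0. So H_2 = 0.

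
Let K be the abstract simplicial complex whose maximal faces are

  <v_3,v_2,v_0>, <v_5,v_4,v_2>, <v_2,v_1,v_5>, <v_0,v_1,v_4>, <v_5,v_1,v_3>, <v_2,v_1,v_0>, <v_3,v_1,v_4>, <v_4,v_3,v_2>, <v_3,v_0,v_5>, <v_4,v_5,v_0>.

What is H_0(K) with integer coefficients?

H_0 = Z.

Fix the vertex order v_0 < v_1 < v_2 < v_3 < v_4 < v_5 and write every simplex with vertices in increasing order. Then dim K = 2 and the simplices of K are:

  0-simplices (6): [v_0], [v_1], [v_2], [v_3], [v_4], [v_5]
  1-simplices (15): (15 of them)
  2-simplices (10): [v_0,v_1,v_2], [v_0,v_1,v_4], [v_0,v_2,v_3], [v_0,v_3,v_5], [v_0,v_4,v_5], [v_1,v_2,v_5], [v_1,v_3,v_4], [v_1,v_3,v_5], [v_2,v_3,v_4], [v_2,v_4,v_5]

giving chain groups C_0 ≅ Z^6, C_1 ≅ Z^15, C_2 ≅ Z^10.

Boundary ∂_1: C_1 → C_0 sends each edge [p,q] (with p < q) to q − p.
The resulting 6×15 matrix has rank 5, and its Smith normal form has invariant factors (1,1,1,1,1).

The boundary map ∂_2: C_2 → C_1 acts by ∂[p,q,r] = [q,r] − [p,r] + [p,q]. For instance
  ∂[v_1,v_2,v_5] = [v_2,v_5] − [v_1,v_5] + [v_1,v_2],
  ∂[v_0,v_4,v_5] = [v_4,v_5] − [v_0,v_5] + [v_0,v_4].
The resulting 15×10 matrix has rank 10, and its Smith normal form has invariant factors (1,1,1,1,1,1,1,1,1,2).

Computing H_k = (kernel of ∂_k) / (image of ∂_{k+1}):

  H_0: rank C_0 − rank ∂_1 = 6 − 5 = 1, and the invariant factors of ∂_1 are all 1, so H_0 ≅ Z.

(K is a triangulation of the real projective plane RP^2.)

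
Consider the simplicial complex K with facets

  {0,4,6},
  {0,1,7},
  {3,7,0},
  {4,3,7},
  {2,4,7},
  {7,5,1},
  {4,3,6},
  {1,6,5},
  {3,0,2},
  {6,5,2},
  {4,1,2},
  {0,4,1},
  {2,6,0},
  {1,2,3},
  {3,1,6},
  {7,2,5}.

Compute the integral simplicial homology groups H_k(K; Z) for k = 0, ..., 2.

H_0 ≅ Z,  H_1 ≅ Z^2,  H_2 ≅ Z.

Fix the vertex order 0 < 1 < 2 < 3 < 4 < 5 < 6 < 7 and write every simplex with vertices in increasing order. Then dim K = 2 and the simplices of K are:

  0-simplices (8): [0], [1], [2], [3], [4], [5], [6], [7]
  1-simplices (24): (24 of them)
  2-simplices (16): [0,1,4], [0,1,7], [0,2,3], [0,2,6], [0,3,7], [0,4,6], [1,2,3], [1,2,4], [1,3,6], [1,5,6], [1,5,7], [2,4,7], [2,5,6], [2,5,7], [3,4,6], [3,4,7]

so the chain groups are C_0 ≅ Z^8, C_1 ≅ Z^24, C_2 ≅ Z^16.

∂_1: C_1 → C_0 sends each edge [p,q] (with p < q) to q − p.
The resulting 8×24 matrix has rank 7, and its Smith normal form has invariant factors (1,1,1,1,1,1,1).

Boundary ∂_2: C_2 → C_1 sends each 2-simplex [p,q,r] to [q,r] − [p,r] + [p,q]. For instance
  ∂[0,1,4] = [1,4] − [0,4] + [0,1],
  ∂[2,5,6] = [5,6] − [2,6] + [2,5].
The resulting 24×16 matrix has rank 15, and its Smith normal form has invariant factors (1,1,1,1,1,1,1,1,1,1,1,1,1,1,1).

Now H_k = ker ∂_k / im ∂_{k+1}, so:

  H_0: rank C_0 − rank ∂_1 = 8 − 7 = 1, and the invariant factors of ∂_1 are all 1, so H_0 ≅ Z.
  H_1: rank ker ∂_1 − rank ∂_2 = (24 − 7) − 15 = 2, and the invariant factors of ∂_2 are all 1, so H_1 ≅ Z^2.
  H_2: rank ker ∂_2 − rank ∂_3 = (16 − 15) − 0 = 1, and there is no ∂_3, so H_2 ≅ Z.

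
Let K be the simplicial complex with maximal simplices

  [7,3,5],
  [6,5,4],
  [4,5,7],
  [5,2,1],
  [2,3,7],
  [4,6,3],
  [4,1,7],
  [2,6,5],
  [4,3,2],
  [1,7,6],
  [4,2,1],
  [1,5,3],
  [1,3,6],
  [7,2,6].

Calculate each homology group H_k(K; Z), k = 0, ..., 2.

H_0 = Z,  H_1 = Z^2,  H_2 = Z.

Fix the vertex order 1 < 2 < 3 < 4 < 5 < 6 < 7 and write every simplex with vertices in increasing order. Then dim K = 2 and the simplices of K are:

  0-simplices (7): [1], [2], [3], [4], [5], [6], [7]
  1-simplices (21): [1,2], [1,3], [1,4], [1,5], [1,6], [1,7], [2,3], [2,4], [2,5], [2,6], [2,7], [3,4], [3,5], [3,6], [3,7], [4,5], [4,6], [4,7], [5,6], [5,7], [6,7]
  2-simplices (14): [1,2,4], [1,2,5], [1,3,5], [1,3,6], [1,4,7], [1,6,7], [2,3,4], [2,3,7], [2,5,6], [2,6,7], [3,4,6], [3,5,7], [4,5,6], [4,5,7]

giving chain groups C_0 ≅ Z^7, C_1 ≅ Z^21, C_2 ≅ Z^14.

∂_1: C_1 → C_0 maps an edge to its endpoints' difference, ∂[p,q] = q − p. For instance
  ∂[2,3] = [3] − [2].
As a 7×21 matrix over Z this has rank 6, with invariant factors (1,1,1,1,1,1).

The boundary map ∂_2: C_2 → C_1 sends each 2-simplex [p,q,r] to [q,r] − [p,r] + [p,q]. For instance
  ∂[1,3,5] = [3,5] − [1,5] + [1,3],
  ∂[2,3,7] = [3,7] − [2,7] + [2,3].
The 21×14 boundary matrix has rank 13 and Smith normal form diag(1,1,1,1,1,1,1,1,1,1,1,1,1).

Now H_k = ker ∂_k / im ∂_{k+1}, so:

  H_0: rank C_0 − rank ∂_1 = 7 − 6 = 1, and the invariant factors of ∂_1 are all 1, so H_0 = Z.
  H_1: rank ker ∂_1 − rank ∂_2 = (21 − 6) − 13 = 2, and the invariant factors of ∂_2 are all 1, so H_1 = Z^2.
  H_2: rank ker ∂_2 − rank ∂_3 = (14 − 13) − 0 = 1, and there is no ∂_3, so H_2 = Z.

As a check, the Euler characteristic is 7 − 21 + 14 = 0, which agrees with 1 − 2 + 1 = 0.
(K is a triangulation of the torus T^2.)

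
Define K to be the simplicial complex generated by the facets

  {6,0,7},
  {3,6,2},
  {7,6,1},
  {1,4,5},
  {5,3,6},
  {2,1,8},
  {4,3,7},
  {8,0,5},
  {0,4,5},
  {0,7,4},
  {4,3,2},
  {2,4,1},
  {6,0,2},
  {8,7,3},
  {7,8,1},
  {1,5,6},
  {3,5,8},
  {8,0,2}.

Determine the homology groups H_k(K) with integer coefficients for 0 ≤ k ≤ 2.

H_0 = Z,  H_1 = Z^2,  H_2 = Z.

K has 9 vertices, 27 edges, 18 triangles.
rank ∂_0 = 0, rank ∂_1 = 8 ⇒ b_0 = 9 − 0 − 8 = 1; all invariant factors of ∂_1 are 1 so no torsion. So H_0 ≅ Z.
rank ∂_1 = 8, rank ∂_2 = 17 ⇒ b_1 = 27 − 8 − 17 = 2; all invariant factors of ∂_2 are 1 so no torsion. So H_1 ≅ Z^2.
rank ∂_2 = 17, rank ∂_3 = 0 ⇒ b_2 = 18 − 17 − 0 = 1. So H_2 ≅ Z.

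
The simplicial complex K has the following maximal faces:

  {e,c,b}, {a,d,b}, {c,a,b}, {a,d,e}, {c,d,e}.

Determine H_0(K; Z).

We work with the vertex ordering a < b < c < d < e. The simplices of K, each written with vertices in increasing order, are:

  0-simplices (5): a, b, c, d, e
  1-simplices (10): ab, ac, ad, ae, bc, bd, be, cd, ce, de
  2-simplices (5): abc, abd, ade, bce, cde

so the chain groups are C_0 ≅ Z^5, C_1 ≅ Z^10, C_2 ≅ Z^5.

Boundary ∂_1: C_1 → C_0 sends each edge [p,q] (with p < q) to q − p.
The resulting 5×10 matrix has rank 4, and its Smith normal form has invariant factors (1,1,1,1).

∂_2: C_2 → C_1 acts by ∂[p,q,r] = [q,r] − [p,r] + [p,q]. For instance
  ∂abc = bc − ac + ab,
  ∂ade = de − ae + ad.
This gives a 10×5 integer matrix of rank 5; reducing to Smith normal form yields diagonal entries (1,1,1,1,1).

From H_k ≅ ker(∂_k) / im(∂_{k+1}) we obtain:

  H_0: rank C_0 − rank ∂_1 = 5 − 4 = 1, and the invariant factors of ∂_1 are all 1, so H_0 = Z.

H_0 ≅ Z.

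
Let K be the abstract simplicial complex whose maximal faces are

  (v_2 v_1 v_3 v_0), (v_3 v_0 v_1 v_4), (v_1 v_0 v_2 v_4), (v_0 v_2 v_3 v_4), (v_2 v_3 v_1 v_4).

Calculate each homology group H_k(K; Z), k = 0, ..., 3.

H_0 = Z,  H_1 = 0,  H_2 = 0,  H_3 = Z.

Order the vertices as v_0 < v_1 < v_2 < v_3 < v_4. Listing each simplex with vertices in this order, K has dimension 3 with simplices:

  0-simplices (5): [v_0], [v_1], [v_2], [v_3], [v_4]
  1-simplices (10): [v_0,v_1], [v_0,v_2], [v_0,v_3], [v_0,v_4], [v_1,v_2], [v_1,v_3], [v_1,v_4], [v_2,v_3], [v_2,v_4], [v_3,v_4]
  2-simplices (10): [v_0,v_1,v_2], [v_0,v_1,v_3], [v_0,v_1,v_4], [v_0,v_2,v_3], [v_0,v_2,v_4], [v_0,v_3,v_4], [v_1,v_2,v_3], [v_1,v_2,v_4], [v_1,v_3,v_4], [v_2,v_3,v_4]
  3-simplices (5): [v_0,v_1,v_2,v_3], [v_0,v_1,v_2,v_4], [v_0,v_1,v_3,v_4], [v_0,v_2,v_3,v_4], [v_1,v_2,v_3,v_4]

giving chain groups C_0 ≅ Z^5, C_1 ≅ Z^10, C_2 ≅ Z^10, C_3 ≅ Z^5.

The boundary map ∂_1: C_1 → C_0 sends each edge [p,q] (with p < q) to q − p.
The 5×10 boundary matrix has rank 4 and Smith normal form diag(1,1,1,1).

The boundary map ∂_2: C_2 → C_1 maps a triangle to the signed sum of its edges. For instance
  ∂[v_1,v_2,v_3] = [v_2,v_3] − [v_1,v_3] + [v_1,v_2],
  ∂[v_0,v_1,v_2] = [v_1,v_2] − [v_0,v_2] + [v_0,v_1].
The 10×10 boundary matrix has rank 6 and Smith normal form diag(1,1,1,1,1,1).

∂_3: C_3 → C_2 sends each 3-simplex σ to the alternating sum Σ_i (−1)^i (σ with its i-th vertex removed). For instance
  ∂[v_1,v_2,v_3,v_4] = [v_2,v_3,v_4] − [v_1,v_3,v_4] + [v_1,v_2,v_4] − [v_1,v_2,v_3],
  ∂[v_0,v_1,v_2,v_3] = [v_1,v_2,v_3] − [v_0,v_2,v_3] + [v_0,v_1,v_3] − [v_0,v_1,v_2].
The resulting 10×5 matrix has rank 4, and its Smith normal form has invariant factors (1,1,1,1).

From H_k ≅ ker(∂_k) / im(∂_{k+1}) we obtain:

  H_0: rank C_0 − rank ∂_1 = 5 − 4 = 1, and the invariant factors of ∂_1 are all 1, so H_0 = Z.
  H_1: rank ker ∂_1 − rank ∂_2 = (10 − 4) − 6 = 0, and the invariant factors of ∂_2 are all 1, so H_1 = 0.
  H_2: rank ker ∂_2 − rank ∂_3 = (10 − 6) − 4 = 0, and the invariant factors of ∂_3 are all 1, so H_2 = 0.
  H_3: rank ker ∂_3 − rank ∂_4 = (5 − 4) − 0 = 1, and there is no ∂_4, so H_3 = Z.

As a check, the Euler characteristic is 5 − 10 + 10 − 5 = 0, which agrees with 1 − 0 + 0 − 1 = 0.
(K is a triangulation of the 3-sphere S^3.)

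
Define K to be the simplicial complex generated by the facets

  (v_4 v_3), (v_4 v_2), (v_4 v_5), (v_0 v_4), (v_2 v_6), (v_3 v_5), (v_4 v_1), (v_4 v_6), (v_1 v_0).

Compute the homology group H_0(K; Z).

H_0 ≅ Z.

Order the vertices as v_0 < v_1 < v_2 < v_3 < v_4 < v_5 < v_6. Listing each simplex with vertices in this order, K has dimension 1 with simplices:

  0-simplices (7): [v_0], [v_1], [v_2], [v_3], [v_4], [v_5], [v_6]
  1-simplices (9): [v_0,v_1], [v_0,v_4], [v_1,v_4], [v_2,v_4], [v_2,v_6], [v_3,v_4], [v_3,v_5], [v_4,v_5], [v_4,v_6]

giving chain groups C_0 ≅ Z^7, C_1 ≅ Z^9.

∂_1: C_1 → C_0 maps an edge to its endpoints' difference, ∂[p,q] = q − p.
This gives a 7×9 integer matrix of rank 6; reducing to Smith normal form yields diagonal entries (1,1,1,1,1,1).

Reading off H_k = ker ∂_k / im ∂_{k+1}:

  H_0: rank C_0 − rank ∂_1 = 7 − 6 = 1, and the invariant factors of ∂_1 are all 1, so H_0 = Z.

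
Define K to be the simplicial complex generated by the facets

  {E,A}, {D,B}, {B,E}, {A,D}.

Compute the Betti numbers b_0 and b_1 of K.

b_0 = 1, b_1 = 1.

Order the vertices as A < B < D < E. Listing each simplex with vertices in this order, K has dimension 1 with simplices:

  0-simplices (4): A, B, D, E
  1-simplices (4): AD, AE, BD, BE

giving chain groups C_0 ≅ Z^4, C_1 ≅ Z^4.

The boundary map ∂_1: C_1 → C_0 maps an edge to its endpoints' difference, ∂[p,q] = q − p.
This gives a 4×4 integer matrix of rank 3; reducing to Smith normal form yields diagonal entries (1,1,1).

Reading off H_k = ker ∂_k / im ∂_{k+1}:

  H_0: rank C_0 − rank ∂_1 = 4 − 3 = 1, and the invariant factors of ∂_1 are all 1, so H_0 ≅ Z.
  H_1: rank ker ∂_1 − rank ∂_2 = (4 − 3) − 0 = 1, and there is no ∂_2, so H_1 ≅ Z.

Hence the Betti numbers are b_0 = 1, b_1 = 1.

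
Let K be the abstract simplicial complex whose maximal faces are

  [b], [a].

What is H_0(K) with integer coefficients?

H_0 = Z^2.

Fix the vertex order a < b and write every simplex with vertices in increasing order. Then dim K = 0 and the simplices of K are:

  0-simplices (2): a, b

giving chain groups C_0 ≅ Z^2.

Now H_k = ker ∂_k / im ∂_{k+1}, so:

  H_0: rank C_0 − rank ∂_1 = 2 − 0 = 2, and there is no ∂_1, so H_0 ≅ Z^2.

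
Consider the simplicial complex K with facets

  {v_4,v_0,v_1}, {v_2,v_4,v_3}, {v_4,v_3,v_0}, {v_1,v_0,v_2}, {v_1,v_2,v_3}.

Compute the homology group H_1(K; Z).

We work with the vertex ordering v_0 < v_1 < v_2 < v_3 < v_4. The simplices of K, each written with vertices in increasing order, are:

  0-simplices (5): [v_0], [v_1], [v_2], [v_3], [v_4]
  1-simplices (10): [v_0,v_1], [v_0,v_2], [v_0,v_3], [v_0,v_4], [v_1,v_2], [v_1,v_3], [v_1,v_4], [v_2,v_3], [v_2,v_4], [v_3,v_4]
  2-simplices (5): [v_0,v_1,v_2], [v_0,v_1,v_4], [v_0,v_3,v_4], [v_1,v_2,v_3], [v_2,v_3,v_4]

Hence C_0 ≅ Z^5, C_1 ≅ Z^10, C_2 ≅ Z^5.

Boundary ∂_1: C_1 → C_0 sends each edge [p,q] (with p < q) to q − p.
The 5×10 boundary matrix has rank 4 and Smith normal form diag(1,1,1,1).

∂_2: C_2 → C_1 maps a triangle to the signed sum of its edges. For instance
  ∂[v_0,v_1,v_2] = [v_1,v_2] − [v_0,v_2] + [v_0,v_1],
  ∂[v_0,v_1,v_4] = [v_1,v_4] − [v_0,v_4] + [v_0,v_1].
This gives a 10×5 integer matrix of rank 5; reducing to Smith normal form yields diagonal entries (1,1,1,1,1).

Computing H_k = (kernel of ∂_k) / (image of ∂_{k+1}):

  H_1: rank ker ∂_1 − rank ∂_2 = (10 − 4) − 5 = 1, and the invariant factors of ∂_2 are all 1, so H_1 ≅ Z.

(K is a triangulation of the Möbius band.)

H_1 ≅ Z.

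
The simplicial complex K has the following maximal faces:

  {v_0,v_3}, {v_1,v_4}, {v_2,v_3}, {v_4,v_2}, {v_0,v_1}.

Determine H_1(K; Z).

We work with the vertex ordering v_0 < v_1 < v_2 < v_3 < v_4. The simplices of K, each written with vertices in increasing order, are:

  0-simplices (5): [v_0], [v_1], [v_2], [v_3], [v_4]
  1-simplices (5): [v_0,v_1], [v_0,v_3], [v_1,v_4], [v_2,v_3], [v_2,v_4]

Hence C_0 ≅ Z^5, C_1 ≅ Z^5.

∂_1: C_1 → C_0 is given by ∂[p,q] = [q] − [p]. For instance
  ∂[v_2,v_4] = [v_4] − [v_2].
The resulting 5×5 matrix has rank 4, and its Smith normal form has invariant factors (1,1,1,1).

Reading off H_k = ker ∂_k / im ∂_{k+1}:

  H_1: rank ker ∂_1 − rank ∂_2 = (5 − 4) − 0 = 1, and there is no ∂_2, so H_1 = Z.

H_1 = Z.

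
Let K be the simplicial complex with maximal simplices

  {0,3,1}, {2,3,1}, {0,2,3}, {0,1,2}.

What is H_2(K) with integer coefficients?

Fix the vertex order 0 < 1 < 2 < 3 and write every simplex with vertices in increasing order. Then dim K = 2 and the simplices of K are:

  0-simplices (4): [0], [1], [2], [3]
  1-simplices (6): [0,1], [0,2], [0,3], [1,2], [1,3], [2,3]
  2-simplices (4): [0,1,2], [0,1,3], [0,2,3], [1,2,3]

Hence C_0 ≅ Z^4, C_1 ≅ Z^6, C_2 ≅ Z^4.

The boundary map ∂_1: C_1 → C_0 maps an edge to its endpoints' difference, ∂[p,q] = q − p. For instance
  ∂[2,3] = [3] − [2].
As a 4×6 matrix over Z this has rank 3, with invariant factors (1,1,1).

The boundary map ∂_2: C_2 → C_1 maps a triangle to the signed sum of its edges. For instance
  ∂[0,2,3] = [2,3] − [0,3] + [0,2],
  ∂[0,1,3] = [1,3] − [0,3] + [0,1].
As a 6×4 matrix over Z this has rank 3, with invariant factors (1,1,1).

Reading off H_k = ker ∂_k / im ∂_{k+1}:

  H_2: rank ker ∂_2 − rank ∂_3 = (4 − 3) − 0 = 1, and there is no ∂_3, so H_2 = Z.

H_2 = Z.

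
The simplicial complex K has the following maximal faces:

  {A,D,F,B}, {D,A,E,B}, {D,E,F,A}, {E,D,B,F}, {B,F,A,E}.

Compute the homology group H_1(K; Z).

Order the vertices as A < B < D < E < F. Listing each simplex with vertices in this order, K has dimension 3 with simplices:

  0-simplices (5): A, B, D, E, F
  1-simplices (10): AB, AD, AE, AF, BD, BE, BF, DE, DF, EF
  2-simplices (10): ABD, ABE, ABF, ADE, ADF, AEF, BDE, BDF, BEF, DEF
  3-simplices (5): ABDE, ABDF, ABEF, ADEF, BDEF

Hence C_0 ≅ Z^5, C_1 ≅ Z^10, C_2 ≅ Z^10, C_3 ≅ Z^5.

Boundary ∂_1: C_1 → C_0 sends each edge [p,q] (with p < q) to q − p. For instance
  ∂EF = F − E.
The resulting 5×10 matrix has rank 4, and its Smith normal form has invariant factors (1,1,1,1).

∂_2: C_2 → C_1 sends each 2-simplex [p,q,r] to [q,r] − [p,r] + [p,q]. For instance
  ∂DEF = EF − DF + DE,
  ∂AEF = EF − AF + AE.
The 10×10 boundary matrix has rank 6 and Smith normal form diag(1,1,1,1,1,1).

The boundary map ∂_3: C_3 → C_2 sends each 3-simplex σ to the alternating sum Σ_i (−1)^i (σ with its i-th vertex removed). For instance
  ∂ABDE = BDE − ADE + ABE − ABD,
  ∂ABEF = BEF − AEF + ABF − ABE.
The 10×5 boundary matrix has rank 4 and Smith normal form diag(1,1,1,1).

Reading off H_k = ker ∂_k / im ∂_{k+1}:

  H_1: rank ker ∂_1 − rank ∂_2 = (10 − 4) − 6 = 0, and the invariant factors of ∂_2 are all 1, so H_1 = 0.

(K is a triangulation of the 3-sphere S^3.)

H_1 ≅ 0.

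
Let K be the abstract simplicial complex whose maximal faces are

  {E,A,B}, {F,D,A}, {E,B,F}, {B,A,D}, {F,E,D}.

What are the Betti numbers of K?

We work with the vertex ordering A < B < D < E < F. The simplices of K, each written with vertices in increasing order, are:

  0-simplices (5): A, B, D, E, F
  1-simplices (10): AB, AD, AE, AF, BD, BE, BF, DE, DF, EF
  2-simplices (5): ABD, ABE, ADF, BEF, DEF

Hence C_0 ≅ Z^5, C_1 ≅ Z^10, C_2 ≅ Z^5.

Boundary ∂_1: C_1 → C_0 is given by ∂[p,q] = [q] − [p]. For instance
  ∂EF = F − E.
The resulting 5×10 matrix has rank 4, and its Smith normal form has invariant factors (1,1,1,1).

The boundary map ∂_2: C_2 → C_1 acts by ∂[p,q,r] = [q,r] − [p,r] + [p,q]. For instance
  ∂BEF = EF − BF + BE,
  ∂ABD = BD − AD + AB.
This gives a 10×5 integer matrix of rank 5; reducing to Smith normal form yields diagonal entries (1,1,1,1,1).

Computing H_k = (kernel of ∂_k) / (image of ∂_{k+1}):

  H_0: rank C_0 − rank ∂_1 = 5 − 4 = 1, and the invariant factors of ∂_1 are all 1, so H_0 ≅ Z.
  H_1: rank ker ∂_1 − rank ∂_2 = (10 − 4) − 5 = 1, and the invariant factors of ∂_2 are all 1, so H_1 ≅ Z.
  H_2: rank ker ∂_2 − rank ∂_3 = (5 − 5) − 0 = 0, and there is no ∂_3, so H_2 ≅ 0.

(K is a triangulation of the Möbius band.)

Hence the Betti numbers are b_0 = 1, b_1 = 1, b_2 = 0.

b_0 = 1, b_1 = 1, b_2 = 0.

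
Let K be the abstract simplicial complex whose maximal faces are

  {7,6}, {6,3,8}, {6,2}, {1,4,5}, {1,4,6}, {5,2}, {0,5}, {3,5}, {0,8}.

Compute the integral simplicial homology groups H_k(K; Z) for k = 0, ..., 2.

H_0 ≅ Z,  H_1 ≅ Z^3,  H_2 = 0.

Take the total order 0 < 1 < 2 < 3 < 4 < 5 < 6 < 7 < 8 on the vertex set. Then K (dimension 2) consists of the simplices:

  0-simplices (9): [0], [1], [2], [3], [4], [5], [6], [7], [8]
  1-simplices (14): [0,5], [0,8], [1,4], [1,5], [1,6], [2,5], [2,6], [3,5], [3,6], [3,8], [4,5], [4,6], [6,7], [6,8]
  2-simplices (3): [1,4,5], [1,4,6], [3,6,8]

so the chain groups are C_0 ≅ Z^9, C_1 ≅ Z^14, C_2 ≅ Z^3.

The boundary map ∂_1: C_1 → C_0 maps an edge to its endpoints' difference, ∂[p,q] = q − p.
This gives a 9×14 integer matrix of rank 8; reducing to Smith normal form yields diagonal entries (1,1,1,1,1,1,1,1).

∂_2: C_2 → C_1 maps a triangle to the signed sum of its edges. For instance
  ∂[1,4,6] = [4,6] − [1,6] + [1,4],
  ∂[1,4,5] = [4,5] − [1,5] + [1,4].
The 14×3 boundary matrix has rank 3 and Smith normal form diag(1,1,1).

Now H_k = ker ∂_k / im ∂_{k+1}, so:

  H_0: rank C_0 − rank ∂_1 = 9 − 8 = 1, and the invariant factors of ∂_1 are all 1, so H_0 ≅ Z.
  H_1: rank ker ∂_1 − rank ∂_2 = (14 − 8) − 3 = 3, and the invariant factors of ∂_2 are all 1, so H_1 ≅ Z^3.
  H_2: rank ker ∂_2 − rank ∂_3 = (3 − 3) − 0 = 0, and there is no ∂_3, so H_2 ≅ 0.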